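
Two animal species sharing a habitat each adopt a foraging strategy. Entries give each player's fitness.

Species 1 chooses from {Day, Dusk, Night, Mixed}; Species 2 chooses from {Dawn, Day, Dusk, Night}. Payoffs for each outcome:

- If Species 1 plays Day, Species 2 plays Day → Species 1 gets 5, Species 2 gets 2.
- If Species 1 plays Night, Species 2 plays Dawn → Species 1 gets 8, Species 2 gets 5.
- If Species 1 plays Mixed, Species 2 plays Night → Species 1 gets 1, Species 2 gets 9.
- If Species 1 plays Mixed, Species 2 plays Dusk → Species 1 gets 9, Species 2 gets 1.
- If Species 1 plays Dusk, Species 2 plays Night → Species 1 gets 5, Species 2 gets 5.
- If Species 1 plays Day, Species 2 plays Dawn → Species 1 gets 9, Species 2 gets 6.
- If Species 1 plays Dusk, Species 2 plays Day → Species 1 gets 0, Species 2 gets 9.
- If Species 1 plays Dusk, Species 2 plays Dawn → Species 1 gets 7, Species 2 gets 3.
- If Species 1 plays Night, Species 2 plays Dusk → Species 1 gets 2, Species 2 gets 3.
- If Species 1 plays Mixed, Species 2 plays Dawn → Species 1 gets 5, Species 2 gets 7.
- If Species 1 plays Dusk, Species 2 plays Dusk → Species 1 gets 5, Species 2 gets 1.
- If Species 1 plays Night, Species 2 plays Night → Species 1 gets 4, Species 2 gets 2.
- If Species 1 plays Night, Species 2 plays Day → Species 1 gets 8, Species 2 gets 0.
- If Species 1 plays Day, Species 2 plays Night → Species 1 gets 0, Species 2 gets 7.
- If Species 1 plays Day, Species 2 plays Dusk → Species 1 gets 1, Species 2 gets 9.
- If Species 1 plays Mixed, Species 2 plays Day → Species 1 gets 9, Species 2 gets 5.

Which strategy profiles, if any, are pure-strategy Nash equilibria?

Check each profile: it is a Nash equilibrium iff no player can strictly gain by switching unilaterally.
(Day, Dawn): Species 2 can switch to Dusk (6 → 9). Not NE.
(Day, Day): Species 1 can switch to Night (5 → 8). Not NE.
(Day, Dusk): Species 1 can switch to Dusk (1 → 5). Not NE.
(Day, Night): Species 1 can switch to Dusk (0 → 5). Not NE.
(Dusk, Dawn): Species 1 can switch to Day (7 → 9). Not NE.
(Dusk, Day): Species 1 can switch to Day (0 → 5). Not NE.
(Dusk, Dusk): Species 1 can switch to Mixed (5 → 9). Not NE.
(Dusk, Night): Species 2 can switch to Day (5 → 9). Not NE.
(Night, Dawn): Species 1 can switch to Day (8 → 9). Not NE.
(Night, Day): Species 1 can switch to Mixed (8 → 9). Not NE.
(The remaining 6 profiles each have a profitable deviation by the same check.)

There is no pure-strategy Nash equilibrium.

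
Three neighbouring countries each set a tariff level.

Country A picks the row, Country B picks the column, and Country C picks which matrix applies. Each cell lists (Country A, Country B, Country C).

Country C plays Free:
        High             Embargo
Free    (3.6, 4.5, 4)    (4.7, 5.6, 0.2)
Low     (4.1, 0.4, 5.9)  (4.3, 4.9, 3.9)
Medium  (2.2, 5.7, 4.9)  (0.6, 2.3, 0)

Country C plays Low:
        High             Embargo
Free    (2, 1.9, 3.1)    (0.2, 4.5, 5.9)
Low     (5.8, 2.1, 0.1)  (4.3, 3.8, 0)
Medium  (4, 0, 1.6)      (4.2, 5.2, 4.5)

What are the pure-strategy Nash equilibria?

Country A against (High, Free): payoffs 3.6, 4.1, 2.2 → best response Low.
Country A against (High, Low): payoffs 2, 5.8, 4 → best response Low.
Country A against (Embargo, Free): payoffs 4.7, 4.3, 0.6 → best response Free.
Country A against (Embargo, Low): payoffs 0.2, 4.3, 4.2 → best response Low.
Country B against (Free, Free): payoffs 4.5, 5.6 → best response Embargo.
Country B against (Free, Low): payoffs 1.9, 4.5 → best response Embargo.
Country B against (Low, Free): payoffs 0.4, 4.9 → best response Embargo.
Country B against (Low, Low): payoffs 2.1, 3.8 → best response Embargo.
Country B against (Medium, Free): payoffs 5.7, 2.3 → best response High.
Country B against (Medium, Low): payoffs 0, 5.2 → best response Embargo.
Country C against (Free, High): payoffs 4, 3.1 → best response Free.
Country C against (Free, Embargo): payoffs 0.2, 5.9 → best response Low.
Country C against (Low, High): payoffs 5.9, 0.1 → best response Free.
Country C against (Low, Embargo): payoffs 3.9, 0 → best response Free.
Country C against (Medium, High): payoffs 4.9, 1.6 → best response Free.
Country C against (Medium, Embargo): payoffs 0, 4.5 → best response Low.
No profile is a mutual best response for all players.

none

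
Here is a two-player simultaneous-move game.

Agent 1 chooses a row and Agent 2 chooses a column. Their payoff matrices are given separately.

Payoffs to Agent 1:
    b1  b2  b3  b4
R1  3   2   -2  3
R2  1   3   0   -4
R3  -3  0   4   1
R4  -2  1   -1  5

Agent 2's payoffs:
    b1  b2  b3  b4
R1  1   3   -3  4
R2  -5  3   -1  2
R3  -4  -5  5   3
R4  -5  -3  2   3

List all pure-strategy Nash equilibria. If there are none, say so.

The pure Nash equilibria are (R2, b2) and (R3, b3) and (R4, b4).

Agent 1 against b1: payoffs 3, 1, -3, -2 → best response R1.
Agent 1 against b2: payoffs 2, 3, 0, 1 → best response R2.
Agent 1 against b3: payoffs -2, 0, 4, -1 → best response R3.
Agent 1 against b4: payoffs 3, -4, 1, 5 → best response R4.
Agent 2 against R1: payoffs 1, 3, -3, 4 → best response b4.
Agent 2 against R2: payoffs -5, 3, -1, 2 → best response b2.
Agent 2 against R3: payoffs -4, -5, 5, 3 → best response b3.
Agent 2 against R4: payoffs -5, -3, 2, 3 → best response b4.
Mutual best responses: (R2, b2); (R3, b3); (R4, b4).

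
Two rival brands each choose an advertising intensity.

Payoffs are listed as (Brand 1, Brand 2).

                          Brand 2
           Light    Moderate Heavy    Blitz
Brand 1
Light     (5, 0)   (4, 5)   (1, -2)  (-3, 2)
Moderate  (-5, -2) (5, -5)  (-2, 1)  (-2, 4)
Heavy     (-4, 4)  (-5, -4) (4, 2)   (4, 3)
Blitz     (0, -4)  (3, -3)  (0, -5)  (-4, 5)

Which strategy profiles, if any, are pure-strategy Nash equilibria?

No pure-strategy Nash equilibrium.

Brand 1 against Light: payoffs 5, -5, -4, 0 → best response Light.
Brand 1 against Moderate: payoffs 4, 5, -5, 3 → best response Moderate.
Brand 1 against Heavy: payoffs 1, -2, 4, 0 → best response Heavy.
Brand 1 against Blitz: payoffs -3, -2, 4, -4 → best response Heavy.
Brand 2 against Light: payoffs 0, 5, -2, 2 → best response Moderate.
Brand 2 against Moderate: payoffs -2, -5, 1, 4 → best response Blitz.
Brand 2 against Heavy: payoffs 4, -4, 2, 3 → best response Light.
Brand 2 against Blitz: payoffs -4, -3, -5, 5 → best response Blitz.
No profile is a mutual best response for all players.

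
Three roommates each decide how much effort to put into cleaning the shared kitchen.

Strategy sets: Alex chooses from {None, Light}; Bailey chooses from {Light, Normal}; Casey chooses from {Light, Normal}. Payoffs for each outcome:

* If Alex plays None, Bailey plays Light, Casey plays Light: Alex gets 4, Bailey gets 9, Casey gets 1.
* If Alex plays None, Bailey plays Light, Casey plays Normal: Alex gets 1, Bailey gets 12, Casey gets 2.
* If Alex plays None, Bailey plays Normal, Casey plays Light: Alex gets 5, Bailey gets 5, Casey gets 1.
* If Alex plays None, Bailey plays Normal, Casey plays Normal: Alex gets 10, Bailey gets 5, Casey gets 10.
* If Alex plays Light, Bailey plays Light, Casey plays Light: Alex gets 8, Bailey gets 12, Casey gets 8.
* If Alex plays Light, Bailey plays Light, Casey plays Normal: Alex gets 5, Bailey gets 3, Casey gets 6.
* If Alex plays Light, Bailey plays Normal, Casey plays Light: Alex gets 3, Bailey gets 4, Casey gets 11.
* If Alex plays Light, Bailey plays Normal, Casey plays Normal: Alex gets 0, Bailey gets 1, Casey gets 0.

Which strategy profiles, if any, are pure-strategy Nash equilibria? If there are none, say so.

The unique pure-strategy Nash equilibrium is (Light, Light, Light).

Check each profile: it is a Nash equilibrium iff no player can strictly gain by switching unilaterally.
(None, Light, Light): Alex can switch to Light (4 → 8). Not NE.
(None, Light, Normal): Alex can switch to Light (1 → 5). Not NE.
(None, Normal, Light): Bailey can switch to Light (5 → 9). Not NE.
(None, Normal, Normal): Bailey can switch to Light (5 → 12). Not NE.
(Light, Light, Light): Alex gets 8, best alternative 4; Bailey gets 12, best alternative 4; Casey gets 8, best alternative 6. No profitable deviation — NE.
(Light, Light, Normal): Casey can switch to Light (6 → 8). Not NE.
(Light, Normal, Light): Alex can switch to None (3 → 5). Not NE.
(Light, Normal, Normal): Alex can switch to None (0 → 10). Not NE.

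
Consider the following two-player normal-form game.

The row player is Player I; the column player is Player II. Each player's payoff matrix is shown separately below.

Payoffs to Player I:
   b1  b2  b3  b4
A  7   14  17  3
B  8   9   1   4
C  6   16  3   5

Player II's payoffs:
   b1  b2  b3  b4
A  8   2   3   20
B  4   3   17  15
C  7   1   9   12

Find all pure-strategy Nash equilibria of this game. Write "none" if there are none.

(A, b1): Player I can switch to B (7 → 8). Not NE.
(A, b2): Player I can switch to C (14 → 16). Not NE.
(A, b3): Player II can switch to b1 (3 → 8). Not NE.
(A, b4): Player I can switch to B (3 → 4). Not NE.
(B, b1): Player II can switch to b3 (4 → 17). Not NE.
(B, b2): Player I can switch to A (9 → 14). Not NE.
(B, b3): Player I can switch to A (1 → 17). Not NE.
(B, b4): Player I can switch to C (4 → 5). Not NE.
(C, b1): Player I can switch to A (6 → 7). Not NE.
(C, b2): Player II can switch to b1 (1 → 7). Not NE.
(C, b3): Player I can switch to A (3 → 17). Not NE.
(C, b4): Player I gets 5, best alternative 4; Player II gets 12, best alternative 9. No profitable deviation — NE.

Pure NE: (C, b4)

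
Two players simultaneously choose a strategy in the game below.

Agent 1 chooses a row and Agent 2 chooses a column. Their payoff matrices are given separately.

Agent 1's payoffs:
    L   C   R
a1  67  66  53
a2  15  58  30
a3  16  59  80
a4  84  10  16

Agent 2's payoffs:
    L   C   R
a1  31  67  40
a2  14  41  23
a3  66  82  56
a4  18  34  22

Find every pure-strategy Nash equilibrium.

(a1, L): Agent 1 can switch to a4 (67 → 84). Not NE.
(a1, C): Agent 1 gets 66, best alternative 59; Agent 2 gets 67, best alternative 40. No profitable deviation — NE.
(a1, R): Agent 1 can switch to a3 (53 → 80). Not NE.
(a2, L): Agent 1 can switch to a1 (15 → 67). Not NE.
(a2, C): Agent 1 can switch to a1 (58 → 66). Not NE.
(a2, R): Agent 1 can switch to a1 (30 → 53). Not NE.
(a3, L): Agent 1 can switch to a1 (16 → 67). Not NE.
(a3, C): Agent 1 can switch to a1 (59 → 66). Not NE.
(a3, R): Agent 2 can switch to L (56 → 66). Not NE.
(a4, L): Agent 2 can switch to C (18 → 34). Not NE.
(a4, C): Agent 1 can switch to a1 (10 → 66). Not NE.
(The remaining 1 profile has a profitable deviation by the same check.)

Pure NE: (a1, C)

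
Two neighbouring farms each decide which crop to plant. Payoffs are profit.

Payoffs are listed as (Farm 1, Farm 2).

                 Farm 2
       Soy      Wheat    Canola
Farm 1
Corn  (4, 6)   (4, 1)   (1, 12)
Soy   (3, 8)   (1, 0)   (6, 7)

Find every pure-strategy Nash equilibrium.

This game has no pure Nash equilibrium.

(Corn, Soy): Farm 2 can switch to Canola (6 → 12). Not NE.
(Corn, Wheat): Farm 2 can switch to Soy (1 → 6). Not NE.
(Corn, Canola): Farm 1 can switch to Soy (1 → 6). Not NE.
(Soy, Soy): Farm 1 can switch to Corn (3 → 4). Not NE.
(Soy, Wheat): Farm 1 can switch to Corn (1 → 4). Not NE.
(Soy, Canola): Farm 2 can switch to Soy (7 → 8). Not NE.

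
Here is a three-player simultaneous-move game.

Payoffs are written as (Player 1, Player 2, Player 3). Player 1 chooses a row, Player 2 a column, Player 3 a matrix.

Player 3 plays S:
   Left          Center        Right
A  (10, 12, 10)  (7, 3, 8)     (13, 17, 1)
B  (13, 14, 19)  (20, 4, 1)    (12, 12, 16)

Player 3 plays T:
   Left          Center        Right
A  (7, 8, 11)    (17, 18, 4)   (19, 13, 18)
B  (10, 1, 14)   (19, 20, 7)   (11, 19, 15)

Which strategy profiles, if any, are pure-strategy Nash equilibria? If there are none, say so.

Pure-strategy Nash equilibria: (B, Left, S), (B, Center, T)

Player 1 against (Left, S): payoffs 10, 13 → best response B.
Player 1 against (Left, T): payoffs 7, 10 → best response B.
Player 1 against (Center, S): payoffs 7, 20 → best response B.
Player 1 against (Center, T): payoffs 17, 19 → best response B.
Player 1 against (Right, S): payoffs 13, 12 → best response A.
Player 1 against (Right, T): payoffs 19, 11 → best response A.
Player 2 against (A, S): payoffs 12, 3, 17 → best response Right.
Player 2 against (A, T): payoffs 8, 18, 13 → best response Center.
Player 2 against (B, S): payoffs 14, 4, 12 → best response Left.
Player 2 against (B, T): payoffs 1, 20, 19 → best response Center.
Player 3 against (A, Left): payoffs 10, 11 → best response T.
Player 3 against (A, Center): payoffs 8, 4 → best response S.
Player 3 against (A, Right): payoffs 1, 18 → best response T.
Player 3 against (B, Left): payoffs 19, 14 → best response S.
Player 3 against (B, Center): payoffs 1, 7 → best response T.
Player 3 against (B, Right): payoffs 16, 15 → best response S.
Mutual best responses: (B, Left, S); (B, Center, T).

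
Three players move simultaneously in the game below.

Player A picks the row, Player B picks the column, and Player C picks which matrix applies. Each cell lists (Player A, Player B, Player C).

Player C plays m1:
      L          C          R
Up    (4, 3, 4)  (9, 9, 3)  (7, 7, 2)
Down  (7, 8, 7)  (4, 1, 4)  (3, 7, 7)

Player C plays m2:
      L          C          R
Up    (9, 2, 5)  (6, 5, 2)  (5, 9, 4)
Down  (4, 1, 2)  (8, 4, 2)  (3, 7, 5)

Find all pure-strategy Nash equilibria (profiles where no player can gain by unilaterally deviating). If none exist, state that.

The pure Nash equilibria are (Up, C, m1), (Up, R, m2), (Down, L, m1).

For each player, find the best response to each opponent profile; mutual best responses are the pure NE.
Player A against (L, m1): payoffs 4, 7 → best response Down.
Player A against (L, m2): payoffs 9, 4 → best response Up.
Player A against (C, m1): payoffs 9, 4 → best response Up.
Player A against (C, m2): payoffs 6, 8 → best response Down.
Player A against (R, m1): payoffs 7, 3 → best response Up.
Player A against (R, m2): payoffs 5, 3 → best response Up.
Player B against (Up, m1): payoffs 3, 9, 7 → best response C.
Player B against (Up, m2): payoffs 2, 5, 9 → best response R.
Player B against (Down, m1): payoffs 8, 1, 7 → best response L.
Player B against (Down, m2): payoffs 1, 4, 7 → best response R.
Player C against (Up, L): payoffs 4, 5 → best response m2.
Player C against (Up, C): payoffs 3, 2 → best response m1.
Player C against (Up, R): payoffs 2, 4 → best response m2.
Player C against (Down, L): payoffs 7, 2 → best response m1.
Player C against (Down, C): payoffs 4, 2 → best response m1.
Player C against (Down, R): payoffs 7, 5 → best response m1.
Mutual best responses: (Up, C, m1); (Up, R, m2); (Down, L, m1).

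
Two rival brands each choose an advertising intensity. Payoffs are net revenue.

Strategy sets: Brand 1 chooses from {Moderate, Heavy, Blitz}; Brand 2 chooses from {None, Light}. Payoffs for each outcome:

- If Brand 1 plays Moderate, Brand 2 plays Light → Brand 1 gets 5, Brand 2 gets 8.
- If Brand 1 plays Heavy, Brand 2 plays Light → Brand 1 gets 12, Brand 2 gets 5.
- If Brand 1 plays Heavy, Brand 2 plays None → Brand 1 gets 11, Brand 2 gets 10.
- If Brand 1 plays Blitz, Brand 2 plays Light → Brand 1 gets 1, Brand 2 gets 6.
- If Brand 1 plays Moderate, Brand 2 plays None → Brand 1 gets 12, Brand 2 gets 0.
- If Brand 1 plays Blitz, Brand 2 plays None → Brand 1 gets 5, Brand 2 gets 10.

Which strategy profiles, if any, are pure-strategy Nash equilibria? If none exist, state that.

Mark each player's best response to every combination of opponents' strategies; a profile where every player is best-responding is a pure Nash equilibrium.
Brand 1 against None: payoffs 12, 11, 5 → best response Moderate.
Brand 1 against Light: payoffs 5, 12, 1 → best response Heavy.
Brand 2 against Moderate: payoffs 0, 8 → best response Light.
Brand 2 against Heavy: payoffs 10, 5 → best response None.
Brand 2 against Blitz: payoffs 10, 6 → best response None.
No profile is a mutual best response for all players.

No pure-strategy Nash equilibrium.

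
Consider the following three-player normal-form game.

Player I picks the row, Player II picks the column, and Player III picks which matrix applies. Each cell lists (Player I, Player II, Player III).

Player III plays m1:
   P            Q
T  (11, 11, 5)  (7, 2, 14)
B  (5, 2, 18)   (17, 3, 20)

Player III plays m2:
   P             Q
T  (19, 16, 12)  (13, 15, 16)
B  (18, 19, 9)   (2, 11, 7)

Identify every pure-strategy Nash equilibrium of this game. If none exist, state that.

Pure-strategy Nash equilibria: (T, P, m2) and (B, Q, m1)

Player I against (P, m1): payoffs 11, 5 → best response T.
Player I against (P, m2): payoffs 19, 18 → best response T.
Player I against (Q, m1): payoffs 7, 17 → best response B.
Player I against (Q, m2): payoffs 13, 2 → best response T.
Player II against (T, m1): payoffs 11, 2 → best response P.
Player II against (T, m2): payoffs 16, 15 → best response P.
Player II against (B, m1): payoffs 2, 3 → best response Q.
Player II against (B, m2): payoffs 19, 11 → best response P.
Player III against (T, P): payoffs 5, 12 → best response m2.
Player III against (T, Q): payoffs 14, 16 → best response m2.
Player III against (B, P): payoffs 18, 9 → best response m1.
Player III against (B, Q): payoffs 20, 7 → best response m1.
Mutual best responses: (T, P, m2); (B, Q, m1).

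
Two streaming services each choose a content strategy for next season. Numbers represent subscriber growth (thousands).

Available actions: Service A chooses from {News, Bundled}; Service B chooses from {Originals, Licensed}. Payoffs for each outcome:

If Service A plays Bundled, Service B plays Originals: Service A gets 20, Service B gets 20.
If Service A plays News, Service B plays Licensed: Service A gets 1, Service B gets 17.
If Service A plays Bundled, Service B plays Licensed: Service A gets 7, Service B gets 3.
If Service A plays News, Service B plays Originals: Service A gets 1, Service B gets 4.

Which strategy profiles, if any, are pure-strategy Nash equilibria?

(Bundled, Originals)

(News, Originals): Service A can switch to Bundled (1 → 20). Not NE.
(News, Licensed): Service A can switch to Bundled (1 → 7). Not NE.
(Bundled, Originals): Service A gets 20, best alternative 1; Service B gets 20, best alternative 3. No profitable deviation — NE.
(Bundled, Licensed): Service B can switch to Originals (3 → 20). Not NE.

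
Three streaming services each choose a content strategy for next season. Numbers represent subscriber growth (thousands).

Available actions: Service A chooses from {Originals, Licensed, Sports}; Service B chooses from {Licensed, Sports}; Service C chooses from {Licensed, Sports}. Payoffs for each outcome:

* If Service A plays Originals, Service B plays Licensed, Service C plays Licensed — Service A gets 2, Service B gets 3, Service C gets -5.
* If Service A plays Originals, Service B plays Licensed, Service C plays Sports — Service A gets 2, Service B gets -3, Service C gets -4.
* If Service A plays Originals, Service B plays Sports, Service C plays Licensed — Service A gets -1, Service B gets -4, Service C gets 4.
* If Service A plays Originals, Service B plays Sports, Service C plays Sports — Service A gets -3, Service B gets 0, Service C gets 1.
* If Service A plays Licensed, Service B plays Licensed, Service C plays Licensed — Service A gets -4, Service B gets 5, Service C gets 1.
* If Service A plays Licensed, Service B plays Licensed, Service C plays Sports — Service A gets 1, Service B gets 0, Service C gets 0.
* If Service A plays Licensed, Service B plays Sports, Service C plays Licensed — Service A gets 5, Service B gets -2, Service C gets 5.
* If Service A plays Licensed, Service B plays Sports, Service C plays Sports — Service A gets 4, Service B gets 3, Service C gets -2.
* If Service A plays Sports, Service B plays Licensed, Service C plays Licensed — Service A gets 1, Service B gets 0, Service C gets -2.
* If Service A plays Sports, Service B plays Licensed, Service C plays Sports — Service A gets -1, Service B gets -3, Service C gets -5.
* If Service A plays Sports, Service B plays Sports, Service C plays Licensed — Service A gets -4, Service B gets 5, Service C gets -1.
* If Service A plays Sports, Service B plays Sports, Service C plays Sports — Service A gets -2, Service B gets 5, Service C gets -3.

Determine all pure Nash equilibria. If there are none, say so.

There is no pure-strategy Nash equilibrium.

Mark each player's best response to every combination of opponents' strategies; a profile where every player is best-responding is a pure Nash equilibrium.
Service A against (Licensed, Licensed): payoffs 2, -4, 1 → best response Originals.
Service A against (Licensed, Sports): payoffs 2, 1, -1 → best response Originals.
Service A against (Sports, Licensed): payoffs -1, 5, -4 → best response Licensed.
Service A against (Sports, Sports): payoffs -3, 4, -2 → best response Licensed.
Service B against (Originals, Licensed): payoffs 3, -4 → best response Licensed.
Service B against (Originals, Sports): payoffs -3, 0 → best response Sports.
Service B against (Licensed, Licensed): payoffs 5, -2 → best response Licensed.
Service B against (Licensed, Sports): payoffs 0, 3 → best response Sports.
Service B against (Sports, Licensed): payoffs 0, 5 → best response Sports.
Service B against (Sports, Sports): payoffs -3, 5 → best response Sports.
Service C against (Originals, Licensed): payoffs -5, -4 → best response Sports.
Service C against (Originals, Sports): payoffs 4, 1 → best response Licensed.
Service C against (Licensed, Licensed): payoffs 1, 0 → best response Licensed.
Service C against (Licensed, Sports): payoffs 5, -2 → best response Licensed.
Service C against (Sports, Licensed): payoffs -2, -5 → best response Licensed.
Service C against (Sports, Sports): payoffs -1, -3 → best response Licensed.
No profile is a mutual best response for all players.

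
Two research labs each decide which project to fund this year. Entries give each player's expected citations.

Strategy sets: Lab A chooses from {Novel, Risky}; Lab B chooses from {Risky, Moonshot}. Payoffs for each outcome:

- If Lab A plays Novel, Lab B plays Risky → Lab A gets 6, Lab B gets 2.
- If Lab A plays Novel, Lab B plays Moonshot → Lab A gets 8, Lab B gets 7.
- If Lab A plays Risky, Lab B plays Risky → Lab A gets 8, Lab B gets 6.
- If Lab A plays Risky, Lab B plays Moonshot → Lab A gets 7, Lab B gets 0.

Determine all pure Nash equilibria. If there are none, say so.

Mark each player's best response to every combination of opponents' strategies; a profile where every player is best-responding is a pure Nash equilibrium.
Lab A against Risky: payoffs 6, 8 → best response Risky.
Lab A against Moonshot: payoffs 8, 7 → best response Novel.
Lab B against Novel: payoffs 2, 7 → best response Moonshot.
Lab B against Risky: payoffs 6, 0 → best response Risky.
Mutual best responses: (Novel, Moonshot); (Risky, Risky).

The pure Nash equilibria are (Novel, Moonshot) and (Risky, Risky).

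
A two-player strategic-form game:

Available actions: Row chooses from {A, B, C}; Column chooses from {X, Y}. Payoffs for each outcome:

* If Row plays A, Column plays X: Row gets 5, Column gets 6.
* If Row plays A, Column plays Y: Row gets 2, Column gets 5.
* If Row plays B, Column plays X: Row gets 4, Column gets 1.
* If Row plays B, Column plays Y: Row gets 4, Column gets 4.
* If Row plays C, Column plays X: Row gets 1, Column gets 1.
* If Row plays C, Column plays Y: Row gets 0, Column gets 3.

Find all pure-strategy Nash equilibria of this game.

Pure-strategy Nash equilibria: (A, X) and (B, Y)

(A, X): Row gets 5, best alternative 4; Column gets 6, best alternative 5. No profitable deviation — NE.
(A, Y): Row can switch to B (2 → 4). Not NE.
(B, X): Row can switch to A (4 → 5). Not NE.
(B, Y): Row gets 4, best alternative 2; Column gets 4, best alternative 1. No profitable deviation — NE.
(C, X): Row can switch to A (1 → 5). Not NE.
(C, Y): Row can switch to A (0 → 2). Not NE.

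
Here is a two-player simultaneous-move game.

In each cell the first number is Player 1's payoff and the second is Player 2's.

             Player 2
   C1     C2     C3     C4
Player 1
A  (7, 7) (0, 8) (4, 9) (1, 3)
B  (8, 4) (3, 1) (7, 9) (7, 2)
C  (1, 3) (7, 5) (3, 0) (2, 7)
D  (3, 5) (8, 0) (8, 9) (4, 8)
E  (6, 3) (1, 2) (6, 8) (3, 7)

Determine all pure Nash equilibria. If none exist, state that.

Player 1 against C1: payoffs 7, 8, 1, 3, 6 → best response B.
Player 1 against C2: payoffs 0, 3, 7, 8, 1 → best response D.
Player 1 against C3: payoffs 4, 7, 3, 8, 6 → best response D.
Player 1 against C4: payoffs 1, 7, 2, 4, 3 → best response B.
Player 2 against A: payoffs 7, 8, 9, 3 → best response C3.
Player 2 against B: payoffs 4, 1, 9, 2 → best response C3.
Player 2 against C: payoffs 3, 5, 0, 7 → best response C4.
Player 2 against D: payoffs 5, 0, 9, 8 → best response C3.
Player 2 against E: payoffs 3, 2, 8, 7 → best response C3.
Mutual best responses: (D, C3).

The unique pure-strategy Nash equilibrium is (D, C3).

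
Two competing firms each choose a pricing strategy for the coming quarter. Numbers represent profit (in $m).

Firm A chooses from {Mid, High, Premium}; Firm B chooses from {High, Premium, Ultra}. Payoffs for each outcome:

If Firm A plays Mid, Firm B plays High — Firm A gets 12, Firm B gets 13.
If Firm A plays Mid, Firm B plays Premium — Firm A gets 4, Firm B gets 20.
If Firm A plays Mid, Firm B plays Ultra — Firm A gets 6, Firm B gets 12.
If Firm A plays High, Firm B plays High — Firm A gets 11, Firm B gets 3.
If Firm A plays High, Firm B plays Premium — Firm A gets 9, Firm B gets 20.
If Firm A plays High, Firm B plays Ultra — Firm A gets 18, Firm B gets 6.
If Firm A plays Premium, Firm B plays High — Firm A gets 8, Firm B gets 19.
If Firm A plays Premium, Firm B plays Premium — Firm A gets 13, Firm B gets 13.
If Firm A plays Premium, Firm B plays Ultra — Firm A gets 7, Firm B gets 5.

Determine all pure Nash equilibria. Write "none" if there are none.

This game has no pure Nash equilibrium.

Firm A against High: payoffs 12, 11, 8 → best response Mid.
Firm A against Premium: payoffs 4, 9, 13 → best response Premium.
Firm A against Ultra: payoffs 6, 18, 7 → best response High.
Firm B against Mid: payoffs 13, 20, 12 → best response Premium.
Firm B against High: payoffs 3, 20, 6 → best response Premium.
Firm B against Premium: payoffs 19, 13, 5 → best response High.
No profile is a mutual best response for all players.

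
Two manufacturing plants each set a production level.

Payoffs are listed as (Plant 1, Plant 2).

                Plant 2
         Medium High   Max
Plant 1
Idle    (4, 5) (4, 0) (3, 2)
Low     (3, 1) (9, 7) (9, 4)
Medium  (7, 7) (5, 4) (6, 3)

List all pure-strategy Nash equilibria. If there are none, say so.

For each player, find the best response to each opponent profile; mutual best responses are the pure NE.
Plant 1 against Medium: payoffs 4, 3, 7 → best response Medium.
Plant 1 against High: payoffs 4, 9, 5 → best response Low.
Plant 1 against Max: payoffs 3, 9, 6 → best response Low.
Plant 2 against Idle: payoffs 5, 0, 2 → best response Medium.
Plant 2 against Low: payoffs 1, 7, 4 → best response High.
Plant 2 against Medium: payoffs 7, 4, 3 → best response Medium.
Mutual best responses: (Low, High); (Medium, Medium).

Pure-strategy Nash equilibria: (Low, High), (Medium, Medium)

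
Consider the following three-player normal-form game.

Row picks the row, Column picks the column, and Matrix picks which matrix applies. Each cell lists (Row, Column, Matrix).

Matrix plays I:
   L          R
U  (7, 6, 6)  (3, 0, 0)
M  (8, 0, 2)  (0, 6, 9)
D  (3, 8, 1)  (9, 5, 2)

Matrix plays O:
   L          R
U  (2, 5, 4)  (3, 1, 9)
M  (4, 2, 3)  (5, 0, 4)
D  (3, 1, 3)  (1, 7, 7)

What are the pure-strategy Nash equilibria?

Mark each player's best response to every combination of opponents' strategies; a profile where every player is best-responding is a pure Nash equilibrium.
Row against (L, I): payoffs 7, 8, 3 → best response M.
Row against (L, O): payoffs 2, 4, 3 → best response M.
Row against (R, I): payoffs 3, 0, 9 → best response D.
Row against (R, O): payoffs 3, 5, 1 → best response M.
Column against (U, I): payoffs 6, 0 → best response L.
Column against (U, O): payoffs 5, 1 → best response L.
Column against (M, I): payoffs 0, 6 → best response R.
Column against (M, O): payoffs 2, 0 → best response L.
Column against (D, I): payoffs 8, 5 → best response L.
Column against (D, O): payoffs 1, 7 → best response R.
Matrix against (U, L): payoffs 6, 4 → best response I.
Matrix against (U, R): payoffs 0, 9 → best response O.
Matrix against (M, L): payoffs 2, 3 → best response O.
Matrix against (M, R): payoffs 9, 4 → best response I.
Matrix against (D, L): payoffs 1, 3 → best response O.
Matrix against (D, R): payoffs 2, 7 → best response O.
Mutual best responses: (M, L, O).

The unique pure-strategy Nash equilibrium is (M, L, O).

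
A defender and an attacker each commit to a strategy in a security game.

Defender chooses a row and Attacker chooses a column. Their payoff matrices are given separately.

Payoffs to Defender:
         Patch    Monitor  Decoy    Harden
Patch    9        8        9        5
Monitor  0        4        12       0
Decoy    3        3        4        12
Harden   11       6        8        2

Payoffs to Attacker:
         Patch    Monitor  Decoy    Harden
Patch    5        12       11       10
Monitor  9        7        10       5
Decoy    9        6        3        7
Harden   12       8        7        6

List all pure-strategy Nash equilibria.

(Patch, Patch): Defender can switch to Harden (9 → 11). Not NE.
(Patch, Monitor): Defender gets 8, best alternative 6; Attacker gets 12, best alternative 11. No profitable deviation — NE.
(Patch, Decoy): Defender can switch to Monitor (9 → 12). Not NE.
(Patch, Harden): Defender can switch to Decoy (5 → 12). Not NE.
(Monitor, Patch): Defender can switch to Patch (0 → 9). Not NE.
(Monitor, Monitor): Defender can switch to Patch (4 → 8). Not NE.
(Monitor, Decoy): Defender gets 12, best alternative 9; Attacker gets 10, best alternative 9. No profitable deviation — NE.
(Monitor, Harden): Defender can switch to Patch (0 → 5). Not NE.
(Harden, Patch): Defender gets 11, best alternative 9; Attacker gets 12, best alternative 8. No profitable deviation — NE.
(The remaining 7 profiles each have a profitable deviation by the same check.)

(Patch, Monitor), (Monitor, Decoy), (Harden, Patch)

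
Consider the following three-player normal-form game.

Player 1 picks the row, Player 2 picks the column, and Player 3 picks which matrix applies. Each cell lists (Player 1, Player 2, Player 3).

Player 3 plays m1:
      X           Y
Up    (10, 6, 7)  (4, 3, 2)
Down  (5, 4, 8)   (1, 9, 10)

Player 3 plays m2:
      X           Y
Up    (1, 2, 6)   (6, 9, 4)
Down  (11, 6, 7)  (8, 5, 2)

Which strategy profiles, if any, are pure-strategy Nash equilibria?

Pure NE: (Up, X, m1)

Player 1 against (X, m1): payoffs 10, 5 → best response Up.
Player 1 against (X, m2): payoffs 1, 11 → best response Down.
Player 1 against (Y, m1): payoffs 4, 1 → best response Up.
Player 1 against (Y, m2): payoffs 6, 8 → best response Down.
Player 2 against (Up, m1): payoffs 6, 3 → best response X.
Player 2 against (Up, m2): payoffs 2, 9 → best response Y.
Player 2 against (Down, m1): payoffs 4, 9 → best response Y.
Player 2 against (Down, m2): payoffs 6, 5 → best response X.
Player 3 against (Up, X): payoffs 7, 6 → best response m1.
Player 3 against (Up, Y): payoffs 2, 4 → best response m2.
Player 3 against (Down, X): payoffs 8, 7 → best response m1.
Player 3 against (Down, Y): payoffs 10, 2 → best response m1.
Mutual best responses: (Up, X, m1).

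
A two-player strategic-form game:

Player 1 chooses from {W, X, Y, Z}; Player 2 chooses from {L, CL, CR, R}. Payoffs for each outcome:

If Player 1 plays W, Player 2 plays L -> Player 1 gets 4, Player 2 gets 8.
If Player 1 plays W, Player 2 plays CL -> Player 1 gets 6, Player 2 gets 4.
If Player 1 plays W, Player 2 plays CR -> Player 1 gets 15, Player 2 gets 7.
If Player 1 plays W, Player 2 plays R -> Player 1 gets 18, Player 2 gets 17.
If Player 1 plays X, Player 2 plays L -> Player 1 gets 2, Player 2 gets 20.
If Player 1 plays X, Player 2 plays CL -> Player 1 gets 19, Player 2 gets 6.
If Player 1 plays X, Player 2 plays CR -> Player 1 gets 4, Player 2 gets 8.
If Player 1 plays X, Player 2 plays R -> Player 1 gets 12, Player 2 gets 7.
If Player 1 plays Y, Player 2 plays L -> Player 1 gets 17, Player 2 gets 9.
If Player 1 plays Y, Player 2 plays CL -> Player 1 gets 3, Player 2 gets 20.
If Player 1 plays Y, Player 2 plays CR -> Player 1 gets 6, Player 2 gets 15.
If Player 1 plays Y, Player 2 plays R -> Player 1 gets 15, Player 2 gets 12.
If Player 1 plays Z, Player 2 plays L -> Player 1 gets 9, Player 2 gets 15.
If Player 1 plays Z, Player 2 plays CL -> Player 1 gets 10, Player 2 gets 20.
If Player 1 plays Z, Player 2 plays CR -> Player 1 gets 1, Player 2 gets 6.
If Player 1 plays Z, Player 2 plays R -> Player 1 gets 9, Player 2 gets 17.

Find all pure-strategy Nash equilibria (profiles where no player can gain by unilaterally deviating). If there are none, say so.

(W, L): Player 1 can switch to Y (4 → 17). Not NE.
(W, CL): Player 1 can switch to X (6 → 19). Not NE.
(W, CR): Player 2 can switch to L (7 → 8). Not NE.
(W, R): Player 1 gets 18, best alternative 15; Player 2 gets 17, best alternative 8. No profitable deviation — NE.
(X, L): Player 1 can switch to W (2 → 4). Not NE.
(X, CL): Player 2 can switch to L (6 → 20). Not NE.
(X, CR): Player 1 can switch to W (4 → 15). Not NE.
(X, R): Player 1 can switch to W (12 → 18). Not NE.
(Y, L): Player 2 can switch to CL (9 → 20). Not NE.
(The remaining 7 profiles each have a profitable deviation by the same check.)

(W, R)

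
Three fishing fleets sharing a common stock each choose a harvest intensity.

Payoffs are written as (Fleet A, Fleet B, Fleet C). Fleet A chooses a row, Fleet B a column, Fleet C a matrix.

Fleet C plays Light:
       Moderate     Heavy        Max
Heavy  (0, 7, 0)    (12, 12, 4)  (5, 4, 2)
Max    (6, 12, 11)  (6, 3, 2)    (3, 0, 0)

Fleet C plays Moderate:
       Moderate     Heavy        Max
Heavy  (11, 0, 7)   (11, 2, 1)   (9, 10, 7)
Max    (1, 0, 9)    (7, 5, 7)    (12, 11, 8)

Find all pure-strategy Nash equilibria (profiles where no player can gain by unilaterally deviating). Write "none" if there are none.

Fleet A against (Moderate, Light): payoffs 0, 6 → best response Max.
Fleet A against (Moderate, Moderate): payoffs 11, 1 → best response Heavy.
Fleet A against (Heavy, Light): payoffs 12, 6 → best response Heavy.
Fleet A against (Heavy, Moderate): payoffs 11, 7 → best response Heavy.
Fleet A against (Max, Light): payoffs 5, 3 → best response Heavy.
Fleet A against (Max, Moderate): payoffs 9, 12 → best response Max.
Fleet B against (Heavy, Light): payoffs 7, 12, 4 → best response Heavy.
Fleet B against (Heavy, Moderate): payoffs 0, 2, 10 → best response Max.
Fleet B against (Max, Light): payoffs 12, 3, 0 → best response Moderate.
Fleet B against (Max, Moderate): payoffs 0, 5, 11 → best response Max.
Fleet C against (Heavy, Moderate): payoffs 0, 7 → best response Moderate.
Fleet C against (Heavy, Heavy): payoffs 4, 1 → best response Light.
Fleet C against (Heavy, Max): payoffs 2, 7 → best response Moderate.
Fleet C against (Max, Moderate): payoffs 11, 9 → best response Light.
Fleet C against (Max, Heavy): payoffs 2, 7 → best response Moderate.
Fleet C against (Max, Max): payoffs 0, 8 → best response Moderate.
Mutual best responses: (Heavy, Heavy, Light); (Max, Moderate, Light); (Max, Max, Moderate).

Pure-strategy Nash equilibria: (Heavy, Heavy, Light), (Max, Moderate, Light), (Max, Max, Moderate)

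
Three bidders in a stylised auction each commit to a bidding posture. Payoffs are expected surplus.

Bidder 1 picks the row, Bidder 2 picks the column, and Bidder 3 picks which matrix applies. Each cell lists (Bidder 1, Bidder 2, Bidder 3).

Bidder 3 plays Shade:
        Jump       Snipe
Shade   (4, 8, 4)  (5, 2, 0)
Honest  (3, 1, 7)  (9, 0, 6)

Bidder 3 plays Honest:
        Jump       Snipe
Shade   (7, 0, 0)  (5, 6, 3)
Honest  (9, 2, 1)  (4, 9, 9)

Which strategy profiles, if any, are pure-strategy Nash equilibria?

For each strategy profile, look for a profitable unilateral deviation.
(Shade, Jump, Shade): Bidder 1 gets 4, best alternative 3; Bidder 2 gets 8, best alternative 2; Bidder 3 gets 4, best alternative 0. No profitable deviation — NE.
(Shade, Jump, Honest): Bidder 1 can switch to Honest (7 → 9). Not NE.
(Shade, Snipe, Shade): Bidder 1 can switch to Honest (5 → 9). Not NE.
(Shade, Snipe, Honest): Bidder 1 gets 5, best alternative 4; Bidder 2 gets 6, best alternative 0; Bidder 3 gets 3, best alternative 0. No profitable deviation — NE.
(Honest, Jump, Shade): Bidder 1 can switch to Shade (3 → 4). Not NE.
(Honest, Jump, Honest): Bidder 2 can switch to Snipe (2 → 9). Not NE.
(Honest, Snipe, Shade): Bidder 2 can switch to Jump (0 → 1). Not NE.
(Honest, Snipe, Honest): Bidder 1 can switch to Shade (4 → 5). Not NE.

Pure-strategy Nash equilibria: (Shade, Jump, Shade); (Shade, Snipe, Honest)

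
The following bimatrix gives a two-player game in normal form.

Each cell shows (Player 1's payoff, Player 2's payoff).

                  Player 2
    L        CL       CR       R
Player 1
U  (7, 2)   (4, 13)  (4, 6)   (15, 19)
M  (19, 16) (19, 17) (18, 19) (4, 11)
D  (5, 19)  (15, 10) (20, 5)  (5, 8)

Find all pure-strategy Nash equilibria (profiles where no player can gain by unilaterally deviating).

(U, R)

Check each profile: it is a Nash equilibrium iff no player can strictly gain by switching unilaterally.
(U, L): Player 1 can switch to M (7 → 19). Not NE.
(U, CL): Player 1 can switch to M (4 → 19). Not NE.
(U, CR): Player 1 can switch to M (4 → 18). Not NE.
(U, R): Player 1 gets 15, best alternative 5; Player 2 gets 19, best alternative 13. No profitable deviation — NE.
(M, L): Player 2 can switch to CL (16 → 17). Not NE.
(M, CL): Player 2 can switch to CR (17 → 19). Not NE.
(M, CR): Player 1 can switch to D (18 → 20). Not NE.
(M, R): Player 1 can switch to U (4 → 15). Not NE.
(D, L): Player 1 can switch to U (5 → 7). Not NE.
(D, CL): Player 1 can switch to M (15 → 19). Not NE.
(D, CR): Player 2 can switch to L (5 → 19). Not NE.
(The remaining 1 profile has a profitable deviation by the same check.)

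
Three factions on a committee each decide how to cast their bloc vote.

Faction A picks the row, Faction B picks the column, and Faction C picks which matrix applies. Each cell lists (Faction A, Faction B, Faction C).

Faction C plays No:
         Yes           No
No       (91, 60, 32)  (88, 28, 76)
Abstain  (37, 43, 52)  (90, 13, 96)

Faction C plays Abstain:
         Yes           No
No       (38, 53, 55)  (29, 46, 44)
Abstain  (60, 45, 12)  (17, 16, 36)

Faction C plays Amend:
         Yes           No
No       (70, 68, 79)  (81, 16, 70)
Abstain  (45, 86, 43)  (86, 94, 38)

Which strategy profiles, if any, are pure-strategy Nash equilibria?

(No, Yes, Amend)

(No, Yes, No): Faction C can switch to Abstain (32 → 55). Not NE.
(No, Yes, Abstain): Faction A can switch to Abstain (38 → 60). Not NE.
(No, Yes, Amend): Faction A gets 70, best alternative 45; Faction B gets 68, best alternative 16; Faction C gets 79, best alternative 55. No profitable deviation — NE.
(No, No, No): Faction A can switch to Abstain (88 → 90). Not NE.
(No, No, Abstain): Faction B can switch to Yes (46 → 53). Not NE.
(No, No, Amend): Faction A can switch to Abstain (81 → 86). Not NE.
(Abstain, Yes, No): Faction A can switch to No (37 → 91). Not NE.
(Abstain, Yes, Abstain): Faction C can switch to No (12 → 52). Not NE.
(Abstain, Yes, Amend): Faction A can switch to No (45 → 70). Not NE.
(The remaining 3 profiles each have a profitable deviation by the same check.)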